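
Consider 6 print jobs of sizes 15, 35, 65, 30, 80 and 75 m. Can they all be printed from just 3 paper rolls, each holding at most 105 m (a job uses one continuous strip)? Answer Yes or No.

Yes

A valid assignment using 3 paper rolls:
  roll 1: 80 + 15 = 95
  roll 2: 75 + 30 = 105
  roll 3: 65 + 35 = 100
Every load is within 105 m, so 3 paper rolls suffice.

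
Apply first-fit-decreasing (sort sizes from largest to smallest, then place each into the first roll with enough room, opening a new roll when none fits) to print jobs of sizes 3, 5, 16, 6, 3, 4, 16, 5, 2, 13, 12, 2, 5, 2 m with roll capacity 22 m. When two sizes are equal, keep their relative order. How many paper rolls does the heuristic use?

Sorted descending: 16, 16, 13, 12, 6, 5, 5, 5, 4, 3, 3, 2, 2, 2.
  16 → roll 1 (new)  [load 16/22]
  16 → roll 2 (new)  [load 16/22]
  13 → roll 3 (new)  [load 13/22]
  12 → roll 4 (new)  [load 12/22]
  6 → roll 1  [load 22/22]
  5 → roll 2  [load 21/22]
  5 → roll 3  [load 18/22]
  5 → roll 4  [load 17/22]
  4 → roll 3  [load 22/22]
  3 → roll 4  [load 20/22]
  3 → roll 5 (new)  [load 3/22]
  2 → roll 4  [load 22/22]
  2 → roll 5  [load 5/22]
  2 → roll 5  [load 7/22]
5 paper rolls opened.

5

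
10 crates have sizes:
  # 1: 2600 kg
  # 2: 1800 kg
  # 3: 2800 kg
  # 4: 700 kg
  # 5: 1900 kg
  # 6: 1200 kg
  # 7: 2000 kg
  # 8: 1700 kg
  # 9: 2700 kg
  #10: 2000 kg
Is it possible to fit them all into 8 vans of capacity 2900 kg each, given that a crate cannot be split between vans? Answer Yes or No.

Yes

A valid assignment using 8 vans:
  van 1: 2800 = 2800
  van 2: 2700 = 2700
  van 3: 2600 = 2600
  van 4: 2000 + 700 = 2700
  van 5: 2000 = 2000
  van 6: 1900 = 1900
  van 7: 1800 = 1800
  van 8: 1700 + 1200 = 2900
Every load is within 2900 kg, so 8 vans suffice.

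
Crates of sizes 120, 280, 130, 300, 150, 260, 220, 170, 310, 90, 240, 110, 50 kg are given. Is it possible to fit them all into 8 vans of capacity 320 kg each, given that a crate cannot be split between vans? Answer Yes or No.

Total = 2430 kg; ⌈2430/320⌉ = 8.
The bound of 8 does not rule out 8, but exhaustive search shows no assignment into 8 vans of capacity 320 kg exists — the minimum is 9.

No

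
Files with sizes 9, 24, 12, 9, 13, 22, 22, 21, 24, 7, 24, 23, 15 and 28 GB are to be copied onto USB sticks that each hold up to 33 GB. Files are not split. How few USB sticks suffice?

9

Total = 28 + 24 + 24 + 24 + 23 + 22 + 22 + 21 + 15 + 13 + 12 + 9 + 9 + 7 = 253 GB.
Lower bound: ⌈253/33⌉ = 8 USB sticks.
A packing using 9 USB sticks:
  USB stick 1: 28 = 28
  USB stick 2: 24 + 9 = 33
  USB stick 3: 24 + 9 = 33
  USB stick 4: 24 + 7 = 31
  USB stick 5: 23 = 23
  USB stick 6: 22 = 22
  USB stick 7: 22 = 22
  USB stick 8: 21 + 12 = 33
  USB stick 9: 15 + 13 = 28
No arrangement into 8 USB sticks stays within capacity, so 9 is optimal.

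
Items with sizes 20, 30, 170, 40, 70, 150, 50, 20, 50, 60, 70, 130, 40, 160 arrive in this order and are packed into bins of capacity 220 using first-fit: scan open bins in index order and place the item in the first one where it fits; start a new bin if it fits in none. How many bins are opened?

6

  20 → bin 1 (new)  [load 20/220]
  30 → bin 1  [load 50/220]
  170 → bin 1  [load 220/220]
  40 → bin 2 (new)  [load 40/220]
  70 → bin 2  [load 110/220]
  150 → bin 3 (new)  [load 150/220]
  50 → bin 2  [load 160/220]
  20 → bin 2  [load 180/220]
  50 → bin 3  [load 200/220]
  60 → bin 4 (new)  [load 60/220]
  70 → bin 4  [load 130/220]
  130 → bin 5 (new)  [load 130/220]
  40 → bin 2  [load 220/220]
  160 → bin 6 (new)  [load 160/220]
6 bins opened.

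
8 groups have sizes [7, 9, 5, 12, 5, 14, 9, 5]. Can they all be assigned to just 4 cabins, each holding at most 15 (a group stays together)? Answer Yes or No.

Total = 66; ⌈66/15⌉ = 5.
At least 5 cabins are required, but only 4 are allowed.

No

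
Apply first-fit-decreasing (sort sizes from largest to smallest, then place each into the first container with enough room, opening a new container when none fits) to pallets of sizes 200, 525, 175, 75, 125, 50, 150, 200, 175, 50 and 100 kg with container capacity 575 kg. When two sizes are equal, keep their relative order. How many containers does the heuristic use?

Sorted descending: 525, 200, 200, 175, 175, 150, 125, 100, 75, 50, 50.
  525 → container 1 (new)  [load 525/575]
  200 → container 2 (new)  [load 200/575]
  200 → container 2  [load 400/575]
  175 → container 2  [load 575/575]
  175 → container 3 (new)  [load 175/575]
  150 → container 3  [load 325/575]
  125 → container 3  [load 450/575]
  100 → container 3  [load 550/575]
  75 → container 4 (new)  [load 75/575]
  50 → container 1  [load 575/575]
  50 → container 4  [load 125/575]
4 containers opened.

4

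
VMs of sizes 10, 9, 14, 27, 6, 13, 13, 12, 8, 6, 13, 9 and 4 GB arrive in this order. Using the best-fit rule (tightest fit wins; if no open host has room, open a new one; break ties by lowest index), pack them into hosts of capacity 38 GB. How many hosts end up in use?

  10 → host 1 (new)  [load 10/38]
  9 → host 1  [load 19/38]
  14 → host 1  [load 33/38]
  27 → host 2 (new)  [load 27/38]
  6 → host 2  [load 33/38]
  13 → host 3 (new)  [load 13/38]
  13 → host 3  [load 26/38]
  12 → host 3  [load 38/38]
  8 → host 4 (new)  [load 8/38]
  6 → host 4  [load 14/38]
  13 → host 4  [load 27/38]
  9 → host 4  [load 36/38]
  4 → host 1  [load 37/38]
4 hosts opened.

4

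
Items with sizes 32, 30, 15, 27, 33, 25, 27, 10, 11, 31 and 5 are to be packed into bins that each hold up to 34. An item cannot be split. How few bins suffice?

9

Total = 33 + 32 + 31 + 30 + 27 + 27 + 25 + 15 + 11 + 10 + 5 = 246.
Lower bound: ⌈246/34⌉ = 8 bins.
A packing using 9 bins:
  bin 1: 33 = 33
  bin 2: 32 = 32
  bin 3: 31 = 31
  bin 4: 30 = 30
  bin 5: 27 + 5 = 32
  bin 6: 27 = 27
  bin 7: 25 = 25
  bin 8: 15 + 11 = 26
  bin 9: 10 = 10
No arrangement into 8 bins stays within capacity, so 9 is optimal.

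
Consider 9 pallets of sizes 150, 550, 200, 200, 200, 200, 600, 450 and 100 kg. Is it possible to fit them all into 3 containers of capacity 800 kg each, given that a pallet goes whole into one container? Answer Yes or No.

No

Total = 2650 kg; ⌈2650/800⌉ = 4.
At least 4 containers are required, but only 3 are allowed.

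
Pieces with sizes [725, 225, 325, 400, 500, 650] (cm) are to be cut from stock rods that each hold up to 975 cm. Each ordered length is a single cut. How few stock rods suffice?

3

Total = 725 + 650 + 500 + 400 + 325 + 225 = 2825 cm.
Lower bound: ⌈2825/975⌉ = 3 stock rods.
A packing using 3 stock rods:
  stock rod 1: 725 + 225 = 950
  stock rod 2: 650 + 325 = 975
  stock rod 3: 500 + 400 = 900
This matches the lower bound, so 3 is optimal.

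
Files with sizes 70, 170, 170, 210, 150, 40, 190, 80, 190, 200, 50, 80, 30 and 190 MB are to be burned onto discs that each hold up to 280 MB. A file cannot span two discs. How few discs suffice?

Total = 210 + 200 + 190 + 190 + 190 + 170 + 170 + 150 + 80 + 80 + 70 + 50 + 40 + 30 = 1820 MB.
Lower bound: ⌈1820/280⌉ = 7 discs.
Also, 8 files each exceed 140 MB, and no two of those can share a disc, so at least 8 discs are needed.
A packing using 8 discs:
  disc 1: 210 + 70 = 280
  disc 2: 200 + 80 = 280
  disc 3: 190 + 80 = 270
  disc 4: 190 + 50 + 40 = 280
  disc 5: 190 + 30 = 220
  disc 6: 170 = 170
  disc 7: 170 = 170
  disc 8: 150 = 150
This matches the lower bound, so 8 is optimal.

8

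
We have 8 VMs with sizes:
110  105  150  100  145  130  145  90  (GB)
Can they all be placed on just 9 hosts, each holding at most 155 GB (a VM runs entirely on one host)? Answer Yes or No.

A valid assignment using 8 hosts:
  host 1: 150 = 150
  host 2: 145 = 145
  host 3: 145 = 145
  host 4: 130 = 130
  host 5: 110 = 110
  host 6: 105 = 105
  host 7: 100 = 100
  host 8: 90 = 90
That uses only 8 ≤ 9, so 9 hosts are enough.

Yes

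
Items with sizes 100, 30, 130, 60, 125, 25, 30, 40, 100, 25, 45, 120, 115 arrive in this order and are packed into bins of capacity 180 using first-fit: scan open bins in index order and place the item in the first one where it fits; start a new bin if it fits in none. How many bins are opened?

7

  100 → bin 1 (new)  [load 100/180]
  30 → bin 1  [load 130/180]
  130 → bin 2 (new)  [load 130/180]
  60 → bin 3 (new)  [load 60/180]
  125 → bin 4 (new)  [load 125/180]
  25 → bin 1  [load 155/180]
  30 → bin 2  [load 160/180]
  40 → bin 3  [load 100/180]
  100 → bin 5 (new)  [load 100/180]
  25 → bin 1  [load 180/180]
  45 → bin 3  [load 145/180]
  120 → bin 6 (new)  [load 120/180]
  115 → bin 7 (new)  [load 115/180]
7 bins opened.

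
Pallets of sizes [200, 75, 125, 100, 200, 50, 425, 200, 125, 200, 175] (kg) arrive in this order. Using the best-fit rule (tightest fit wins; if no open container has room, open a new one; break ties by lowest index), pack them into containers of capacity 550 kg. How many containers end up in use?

4

  200 → container 1 (new)  [load 200/550]
  75 → container 1  [load 275/550]
  125 → container 1  [load 400/550]
  100 → container 1  [load 500/550]
  200 → container 2 (new)  [load 200/550]
  50 → container 1  [load 550/550]
  425 → container 3 (new)  [load 425/550]
  200 → container 2  [load 400/550]
  125 → container 3  [load 550/550]
  200 → container 4 (new)  [load 200/550]
  175 → container 4  [load 375/550]
4 containers opened.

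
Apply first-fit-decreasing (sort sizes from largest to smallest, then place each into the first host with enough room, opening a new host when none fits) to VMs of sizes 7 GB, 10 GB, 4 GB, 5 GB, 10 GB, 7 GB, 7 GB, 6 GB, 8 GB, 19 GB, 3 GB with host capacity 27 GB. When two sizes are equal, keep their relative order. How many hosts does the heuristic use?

Sorted descending: 19, 10, 10, 8, 7, 7, 7, 6, 5, 4, 3.
  19 → host 1 (new)  [load 19/27]
  10 → host 2 (new)  [load 10/27]
  10 → host 2  [load 20/27]
  8 → host 1  [load 27/27]
  7 → host 2  [load 27/27]
  7 → host 3 (new)  [load 7/27]
  7 → host 3  [load 14/27]
  6 → host 3  [load 20/27]
  5 → host 3  [load 25/27]
  4 → host 4 (new)  [load 4/27]
  3 → host 4  [load 7/27]
4 hosts opened.

4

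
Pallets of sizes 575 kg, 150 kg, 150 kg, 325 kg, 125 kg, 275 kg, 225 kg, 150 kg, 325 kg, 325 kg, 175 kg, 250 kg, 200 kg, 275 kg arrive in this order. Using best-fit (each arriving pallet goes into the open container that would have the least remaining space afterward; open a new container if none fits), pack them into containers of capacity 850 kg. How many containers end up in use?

  575 → container 1 (new)  [load 575/850]
  150 → container 1  [load 725/850]
  150 → container 2 (new)  [load 150/850]
  325 → container 2  [load 475/850]
  125 → container 1  [load 850/850]
  275 → container 2  [load 750/850]
  225 → container 3 (new)  [load 225/850]
  150 → container 3  [load 375/850]
  325 → container 3  [load 700/850]
  325 → container 4 (new)  [load 325/850]
  175 → container 4  [load 500/850]
  250 → container 4  [load 750/850]
  200 → container 5 (new)  [load 200/850]
  275 → container 5  [load 475/850]
5 containers opened.

5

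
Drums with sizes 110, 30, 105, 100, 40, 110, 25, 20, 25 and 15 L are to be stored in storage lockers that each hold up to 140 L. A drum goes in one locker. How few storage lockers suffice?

Total = 110 + 110 + 105 + 100 + 40 + 30 + 25 + 25 + 20 + 15 = 580 L.
Lower bound: ⌈580/140⌉ = 5 storage lockers.
A packing using 5 storage lockers:
  locker 1: 110 + 30 = 140
  locker 2: 110 + 25 = 135
  locker 3: 105 + 25 = 130
  locker 4: 100 + 40 = 140
  locker 5: 20 + 15 = 35
This matches the lower bound, so 5 is optimal.

5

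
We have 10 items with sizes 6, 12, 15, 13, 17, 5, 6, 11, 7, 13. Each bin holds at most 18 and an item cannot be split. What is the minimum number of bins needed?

7

Total = 17 + 15 + 13 + 13 + 12 + 11 + 7 + 6 + 6 + 5 = 105.
Lower bound: ⌈105/18⌉ = 6 bins.
A packing using 7 bins:
  bin 1: 17 = 17
  bin 2: 15 = 15
  bin 3: 13 + 5 = 18
  bin 4: 13 = 13
  bin 5: 12 + 6 = 18
  bin 6: 11 + 7 = 18
  bin 7: 6 = 6
No arrangement into 6 bins stays within capacity, so 7 is optimal.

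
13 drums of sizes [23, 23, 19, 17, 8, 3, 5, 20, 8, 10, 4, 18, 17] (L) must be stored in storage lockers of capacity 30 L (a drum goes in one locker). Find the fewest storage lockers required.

7

Total = 23 + 23 + 20 + 19 + 18 + 17 + 17 + 10 + 8 + 8 + 5 + 4 + 3 = 175 L.
Lower bound: ⌈175/30⌉ = 6 storage lockers.
Also, 7 drums each exceed 15 L, and no two of those can share a locker, so at least 7 storage lockers are needed.
A packing using 7 storage lockers:
  locker 1: 23 + 5 = 28
  locker 2: 23 + 4 + 3 = 30
  locker 3: 20 + 10 = 30
  locker 4: 19 + 8 = 27
  locker 5: 18 + 8 = 26
  locker 6: 17 = 17
  locker 7: 17 = 17
This matches the lower bound, so 7 is optimal.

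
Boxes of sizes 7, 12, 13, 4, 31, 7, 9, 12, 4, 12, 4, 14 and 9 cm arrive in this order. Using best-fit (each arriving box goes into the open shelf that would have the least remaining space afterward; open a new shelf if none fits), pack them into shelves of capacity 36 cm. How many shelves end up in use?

4

  7 → shelf 1 (new)  [load 7/36]
  12 → shelf 1  [load 19/36]
  13 → shelf 1  [load 32/36]
  4 → shelf 1  [load 36/36]
  31 → shelf 2 (new)  [load 31/36]
  7 → shelf 3 (new)  [load 7/36]
  9 → shelf 3  [load 16/36]
  12 → shelf 3  [load 28/36]
  4 → shelf 2  [load 35/36]
  12 → shelf 4 (new)  [load 12/36]
  4 → shelf 3  [load 32/36]
  14 → shelf 4  [load 26/36]
  9 → shelf 4  [load 35/36]
4 shelves opened.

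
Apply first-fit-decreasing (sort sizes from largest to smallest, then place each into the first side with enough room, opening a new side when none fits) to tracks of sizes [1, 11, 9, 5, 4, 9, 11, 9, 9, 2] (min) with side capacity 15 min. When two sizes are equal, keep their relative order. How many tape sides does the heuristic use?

6

Sorted descending: 11, 11, 9, 9, 9, 9, 5, 4, 2, 1.
  11 → side 1 (new)  [load 11/15]
  11 → side 2 (new)  [load 11/15]
  9 → side 3 (new)  [load 9/15]
  9 → side 4 (new)  [load 9/15]
  9 → side 5 (new)  [load 9/15]
  9 → side 6 (new)  [load 9/15]
  5 → side 3  [load 14/15]
  4 → side 1  [load 15/15]
  2 → side 2  [load 13/15]
  1 → side 2  [load 14/15]
6 tape sides opened.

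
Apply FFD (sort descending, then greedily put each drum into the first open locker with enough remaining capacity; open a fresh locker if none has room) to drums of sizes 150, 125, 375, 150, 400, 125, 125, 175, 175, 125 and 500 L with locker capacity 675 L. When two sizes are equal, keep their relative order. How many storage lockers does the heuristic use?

Sorted descending: 500, 400, 375, 175, 175, 150, 150, 125, 125, 125, 125.
  500 → locker 1 (new)  [load 500/675]
  400 → locker 2 (new)  [load 400/675]
  375 → locker 3 (new)  [load 375/675]
  175 → locker 1  [load 675/675]
  175 → locker 2  [load 575/675]
  150 → locker 3  [load 525/675]
  150 → locker 3  [load 675/675]
  125 → locker 4 (new)  [load 125/675]
  125 → locker 4  [load 250/675]
  125 → locker 4  [load 375/675]
  125 → locker 4  [load 500/675]
4 storage lockers opened.

4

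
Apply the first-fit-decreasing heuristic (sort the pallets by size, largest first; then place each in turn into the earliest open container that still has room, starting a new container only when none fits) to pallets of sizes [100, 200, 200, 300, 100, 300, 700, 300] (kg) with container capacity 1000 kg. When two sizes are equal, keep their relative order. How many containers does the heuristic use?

Sorted descending: 700, 300, 300, 300, 200, 200, 100, 100.
  700 → container 1 (new)  [load 700/1000]
  300 → container 1  [load 1000/1000]
  300 → container 2 (new)  [load 300/1000]
  300 → container 2  [load 600/1000]
  200 → container 2  [load 800/1000]
  200 → container 2  [load 1000/1000]
  100 → container 3 (new)  [load 100/1000]
  100 → container 3  [load 200/1000]
3 containers opened.

3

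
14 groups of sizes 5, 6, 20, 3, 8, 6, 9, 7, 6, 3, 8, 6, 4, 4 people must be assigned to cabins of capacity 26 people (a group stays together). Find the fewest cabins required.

4

Total = 20 + 9 + 8 + 8 + 7 + 6 + 6 + 6 + 6 + 5 + 4 + 4 + 3 + 3 = 95 people.
Lower bound: ⌈95/26⌉ = 4 cabins.
A packing using 4 cabins:
  cabin 1: 20 + 6 = 26
  cabin 2: 9 + 8 + 8 = 25
  cabin 3: 7 + 6 + 6 + 6 = 25
  cabin 4: 5 + 4 + 4 + 3 + 3 = 19
This matches the lower bound, so 4 is optimal.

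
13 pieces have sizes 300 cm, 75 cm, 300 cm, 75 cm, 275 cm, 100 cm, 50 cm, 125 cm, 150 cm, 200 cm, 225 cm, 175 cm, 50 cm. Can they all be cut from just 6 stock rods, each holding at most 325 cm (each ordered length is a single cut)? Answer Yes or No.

No

Total = 2100 cm; ⌈2100/325⌉ = 7.
At least 7 stock rods are required, but only 6 are allowed.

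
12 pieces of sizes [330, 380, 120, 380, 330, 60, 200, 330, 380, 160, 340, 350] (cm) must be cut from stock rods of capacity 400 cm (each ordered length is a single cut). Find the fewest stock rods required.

10

Total = 380 + 380 + 380 + 350 + 340 + 330 + 330 + 330 + 200 + 160 + 120 + 60 = 3360 cm.
Lower bound: ⌈3360/400⌉ = 9 stock rods.
A packing using 10 stock rods:
  stock rod 1: 380 = 380
  stock rod 2: 380 = 380
  stock rod 3: 380 = 380
  stock rod 4: 350 = 350
  stock rod 5: 340 + 60 = 400
  stock rod 6: 330 = 330
  stock rod 7: 330 = 330
  stock rod 8: 330 = 330
  stock rod 9: 200 + 160 = 360
  stock rod 10: 120 = 120
No arrangement into 9 stock rods stays within capacity, so 10 is optimal.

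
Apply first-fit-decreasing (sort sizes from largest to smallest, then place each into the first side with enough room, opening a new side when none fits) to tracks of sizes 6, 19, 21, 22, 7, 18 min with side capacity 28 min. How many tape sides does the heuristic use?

Sorted descending: 22, 21, 19, 18, 7, 6.
  22 → side 1 (new)  [load 22/28]
  21 → side 2 (new)  [load 21/28]
  19 → side 3 (new)  [load 19/28]
  18 → side 4 (new)  [load 18/28]
  7 → side 2  [load 28/28]
  6 → side 1  [load 28/28]
4 tape sides opened.

4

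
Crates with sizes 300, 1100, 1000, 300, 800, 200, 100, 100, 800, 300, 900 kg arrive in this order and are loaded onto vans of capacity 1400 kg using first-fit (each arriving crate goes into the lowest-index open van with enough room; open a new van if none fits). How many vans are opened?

  300 → van 1 (new)  [load 300/1400]
  1100 → van 1  [load 1400/1400]
  1000 → van 2 (new)  [load 1000/1400]
  300 → van 2  [load 1300/1400]
  800 → van 3 (new)  [load 800/1400]
  200 → van 3  [load 1000/1400]
  100 → van 2  [load 1400/1400]
  100 → van 3  [load 1100/1400]
  800 → van 4 (new)  [load 800/1400]
  300 → van 3  [load 1400/1400]
  900 → van 5 (new)  [load 900/1400]
5 vans opened.

5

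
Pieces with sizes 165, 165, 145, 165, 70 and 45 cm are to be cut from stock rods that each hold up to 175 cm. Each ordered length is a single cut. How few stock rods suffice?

5

Total = 165 + 165 + 165 + 145 + 70 + 45 = 755 cm.
Lower bound: ⌈755/175⌉ = 5 stock rods.
A packing using 5 stock rods:
  stock rod 1: 165 = 165
  stock rod 2: 165 = 165
  stock rod 3: 165 = 165
  stock rod 4: 145 = 145
  stock rod 5: 70 + 45 = 115
This matches the lower bound, so 5 is optimal.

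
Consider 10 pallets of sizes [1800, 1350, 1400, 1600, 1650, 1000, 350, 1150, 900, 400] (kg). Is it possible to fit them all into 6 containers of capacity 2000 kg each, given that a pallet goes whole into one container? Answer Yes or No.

No

Total = 11600 kg; ⌈11600/2000⌉ = 6.
The bound of 6 does not rule out 6, but exhaustive search shows no assignment into 6 containers of capacity 2000 kg exists — the minimum is 7.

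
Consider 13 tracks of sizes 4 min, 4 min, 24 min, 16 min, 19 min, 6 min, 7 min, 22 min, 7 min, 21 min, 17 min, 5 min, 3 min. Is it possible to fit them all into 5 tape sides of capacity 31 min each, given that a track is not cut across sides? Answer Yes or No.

Total = 155 min; ⌈155/31⌉ = 5.
6 tracks each exceed half the capacity and cannot share a side, forcing at least 6 tape sides.
At least 6 tape sides are required, but only 5 are allowed.

No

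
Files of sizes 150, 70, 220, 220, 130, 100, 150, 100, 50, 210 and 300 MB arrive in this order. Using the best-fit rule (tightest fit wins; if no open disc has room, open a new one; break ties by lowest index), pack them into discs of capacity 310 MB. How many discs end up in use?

  150 → disc 1 (new)  [load 150/310]
  70 → disc 1  [load 220/310]
  220 → disc 2 (new)  [load 220/310]
  220 → disc 3 (new)  [load 220/310]
  130 → disc 4 (new)  [load 130/310]
  100 → disc 4  [load 230/310]
  150 → disc 5 (new)  [load 150/310]
  100 → disc 5  [load 250/310]
  50 → disc 5  [load 300/310]
  210 → disc 6 (new)  [load 210/310]
  300 → disc 7 (new)  [load 300/310]
7 discs opened.

7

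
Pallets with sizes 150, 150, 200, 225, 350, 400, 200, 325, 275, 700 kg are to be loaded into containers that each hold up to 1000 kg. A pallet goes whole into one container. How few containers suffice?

Total = 700 + 400 + 350 + 325 + 275 + 225 + 200 + 200 + 150 + 150 = 2975 kg.
Lower bound: ⌈2975/1000⌉ = 3 containers.
A packing using 3 containers:
  container 1: 700 + 150 + 150 = 1000
  container 2: 400 + 350 + 225 = 975
  container 3: 325 + 275 + 200 + 200 = 1000
This matches the lower bound, so 3 is optimal.

3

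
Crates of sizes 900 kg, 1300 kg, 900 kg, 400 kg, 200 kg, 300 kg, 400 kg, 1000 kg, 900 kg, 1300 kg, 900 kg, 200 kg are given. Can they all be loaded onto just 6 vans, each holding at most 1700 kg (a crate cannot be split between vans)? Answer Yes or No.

No

Total = 8700 kg; ⌈8700/1700⌉ = 6.
7 crates each exceed half the capacity and cannot share a van, forcing at least 7 vans.
At least 7 vans are required, but only 6 are allowed.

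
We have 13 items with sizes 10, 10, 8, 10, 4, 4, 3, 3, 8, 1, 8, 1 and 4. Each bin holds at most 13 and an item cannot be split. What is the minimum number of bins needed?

6

Total = 10 + 10 + 10 + 8 + 8 + 8 + 4 + 4 + 4 + 3 + 3 + 1 + 1 = 74.
Lower bound: ⌈74/13⌉ = 6 bins.
A packing using 6 bins:
  bin 1: 10 + 3 = 13
  bin 2: 10 + 3 = 13
  bin 3: 10 + 1 + 1 = 12
  bin 4: 8 + 4 = 12
  bin 5: 8 + 4 = 12
  bin 6: 8 + 4 = 12
This matches the lower bound, so 6 is optimal.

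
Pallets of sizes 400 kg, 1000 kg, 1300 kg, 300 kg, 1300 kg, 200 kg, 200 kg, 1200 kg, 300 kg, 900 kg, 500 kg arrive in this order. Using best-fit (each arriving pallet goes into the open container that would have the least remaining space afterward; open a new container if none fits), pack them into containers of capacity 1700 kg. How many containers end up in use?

  400 → container 1 (new)  [load 400/1700]
  1000 → container 1  [load 1400/1700]
  1300 → container 2 (new)  [load 1300/1700]
  300 → container 1  [load 1700/1700]
  1300 → container 3 (new)  [load 1300/1700]
  200 → container 2  [load 1500/1700]
  200 → container 2  [load 1700/1700]
  1200 → container 4 (new)  [load 1200/1700]
  300 → container 3  [load 1600/1700]
  900 → container 5 (new)  [load 900/1700]
  500 → container 4  [load 1700/1700]
5 containers opened.

5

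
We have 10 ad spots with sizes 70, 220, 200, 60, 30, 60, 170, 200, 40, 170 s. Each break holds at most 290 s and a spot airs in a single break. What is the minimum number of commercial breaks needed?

5

Total = 220 + 200 + 200 + 170 + 170 + 70 + 60 + 60 + 40 + 30 = 1220 s.
Lower bound: ⌈1220/290⌉ = 5 commercial breaks.
A packing using 5 commercial breaks:
  break 1: 220 + 70 = 290
  break 2: 200 + 60 + 30 = 290
  break 3: 200 + 60 = 260
  break 4: 170 + 40 = 210
  break 5: 170 = 170
This matches the lower bound, so 5 is optimal.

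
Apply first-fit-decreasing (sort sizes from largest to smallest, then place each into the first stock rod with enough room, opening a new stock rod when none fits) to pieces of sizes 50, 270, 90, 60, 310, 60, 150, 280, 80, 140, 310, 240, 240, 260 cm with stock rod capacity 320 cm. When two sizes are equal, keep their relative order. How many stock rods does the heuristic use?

9

Sorted descending: 310, 310, 280, 270, 260, 240, 240, 150, 140, 90, 80, 60, 60, 50.
  310 → stock rod 1 (new)  [load 310/320]
  310 → stock rod 2 (new)  [load 310/320]
  280 → stock rod 3 (new)  [load 280/320]
  270 → stock rod 4 (new)  [load 270/320]
  260 → stock rod 5 (new)  [load 260/320]
  240 → stock rod 6 (new)  [load 240/320]
  240 → stock rod 7 (new)  [load 240/320]
  150 → stock rod 8 (new)  [load 150/320]
  140 → stock rod 8  [load 290/320]
  90 → stock rod 9 (new)  [load 90/320]
  80 → stock rod 6  [load 320/320]
  60 → stock rod 5  [load 320/320]
  60 → stock rod 7  [load 300/320]
  50 → stock rod 4  [load 320/320]
9 stock rods opened.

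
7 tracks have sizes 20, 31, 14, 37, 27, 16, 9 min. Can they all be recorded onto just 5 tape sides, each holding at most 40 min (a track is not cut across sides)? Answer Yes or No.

A valid assignment using 5 tape sides:
  side 1: 37 = 37
  side 2: 31 + 9 = 40
  side 3: 27 = 27
  side 4: 20 + 16 = 36
  side 5: 14 = 14
Every load is within 40 min, so 5 tape sides suffice.

Yes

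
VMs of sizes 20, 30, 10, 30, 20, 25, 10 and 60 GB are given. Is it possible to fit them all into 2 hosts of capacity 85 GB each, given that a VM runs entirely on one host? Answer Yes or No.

Total = 205 GB; ⌈205/85⌉ = 3.
At least 3 hosts are required, but only 2 are allowed.

No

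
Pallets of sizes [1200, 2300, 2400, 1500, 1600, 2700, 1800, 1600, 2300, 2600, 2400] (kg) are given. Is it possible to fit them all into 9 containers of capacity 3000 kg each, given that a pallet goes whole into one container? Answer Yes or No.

Total = 22400 kg; ⌈22400/3000⌉ = 8.
9 pallets each exceed half the capacity and cannot share a container, forcing at least 9 containers.
The bound of 9 does not rule out 9, but exhaustive search shows no assignment into 9 containers of capacity 3000 kg exists — the minimum is 10.

No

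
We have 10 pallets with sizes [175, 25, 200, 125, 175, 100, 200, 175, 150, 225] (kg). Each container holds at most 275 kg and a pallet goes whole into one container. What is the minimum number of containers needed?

Total = 225 + 200 + 200 + 175 + 175 + 175 + 150 + 125 + 100 + 25 = 1550 kg.
Lower bound: ⌈1550/275⌉ = 6 containers.
Also, 7 pallets each exceed 275/2 kg, and no two of those can share a container, so at least 7 containers are needed.
A packing using 7 containers:
  container 1: 225 + 25 = 250
  container 2: 200 = 200
  container 3: 200 = 200
  container 4: 175 + 100 = 275
  container 5: 175 = 175
  container 6: 175 = 175
  container 7: 150 + 125 = 275
This matches the lower bound, so 7 is optimal.

7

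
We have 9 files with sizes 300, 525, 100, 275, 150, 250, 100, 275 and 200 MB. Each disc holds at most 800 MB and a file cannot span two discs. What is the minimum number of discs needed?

3

Total = 525 + 300 + 275 + 275 + 250 + 200 + 150 + 100 + 100 = 2175 MB.
Lower bound: ⌈2175/800⌉ = 3 discs.
A packing using 3 discs:
  disc 1: 525 + 275 = 800
  disc 2: 300 + 275 + 200 = 775
  disc 3: 250 + 150 + 100 + 100 = 600
This matches the lower bound, so 3 is optimal.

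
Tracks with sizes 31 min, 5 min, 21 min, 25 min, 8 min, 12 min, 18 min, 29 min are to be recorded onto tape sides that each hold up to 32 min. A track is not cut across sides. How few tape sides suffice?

5

Total = 31 + 29 + 25 + 21 + 18 + 12 + 8 + 5 = 149 min.
Lower bound: ⌈149/32⌉ = 5 tape sides.
A packing using 5 tape sides:
  side 1: 31 = 31
  side 2: 29 = 29
  side 3: 25 + 5 = 30
  side 4: 21 + 8 = 29
  side 5: 18 + 12 = 30
This matches the lower bound, so 5 is optimal.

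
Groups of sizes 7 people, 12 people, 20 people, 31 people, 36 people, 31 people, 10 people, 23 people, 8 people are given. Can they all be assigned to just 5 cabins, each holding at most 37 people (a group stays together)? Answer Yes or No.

Total = 178 people; ⌈178/37⌉ = 5.
The bound of 5 does not rule out 5, but exhaustive search shows no assignment into 5 cabins of capacity 37 people exists — the minimum is 6.

No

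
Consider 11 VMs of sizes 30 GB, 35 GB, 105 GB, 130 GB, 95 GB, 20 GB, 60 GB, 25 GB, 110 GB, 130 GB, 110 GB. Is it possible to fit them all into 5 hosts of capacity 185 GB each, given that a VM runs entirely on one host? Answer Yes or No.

Total = 850 GB; ⌈850/185⌉ = 5.
6 VMs each exceed half the capacity and cannot share a host, forcing at least 6 hosts.
At least 6 hosts are required, but only 5 are allowed.

No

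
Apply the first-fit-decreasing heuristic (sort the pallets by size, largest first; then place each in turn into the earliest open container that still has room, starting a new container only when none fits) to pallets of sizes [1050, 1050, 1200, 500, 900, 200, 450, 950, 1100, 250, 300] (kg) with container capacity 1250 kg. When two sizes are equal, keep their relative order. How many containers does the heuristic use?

7

Sorted descending: 1200, 1100, 1050, 1050, 950, 900, 500, 450, 300, 250, 200.
  1200 → container 1 (new)  [load 1200/1250]
  1100 → container 2 (new)  [load 1100/1250]
  1050 → container 3 (new)  [load 1050/1250]
  1050 → container 4 (new)  [load 1050/1250]
  950 → container 5 (new)  [load 950/1250]
  900 → container 6 (new)  [load 900/1250]
  500 → container 7 (new)  [load 500/1250]
  450 → container 7  [load 950/1250]
  300 → container 5  [load 1250/1250]
  250 → container 6  [load 1150/1250]
  200 → container 3  [load 1250/1250]
7 containers opened.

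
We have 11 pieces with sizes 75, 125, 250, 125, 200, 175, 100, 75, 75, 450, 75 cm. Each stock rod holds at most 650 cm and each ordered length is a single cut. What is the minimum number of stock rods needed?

3

Total = 450 + 250 + 200 + 175 + 125 + 125 + 100 + 75 + 75 + 75 + 75 = 1725 cm.
Lower bound: ⌈1725/650⌉ = 3 stock rods.
A packing using 3 stock rods:
  stock rod 1: 450 + 200 = 650
  stock rod 2: 250 + 175 + 125 + 100 = 650
  stock rod 3: 125 + 75 + 75 + 75 + 75 = 425
This matches the lower bound, so 3 is optimal.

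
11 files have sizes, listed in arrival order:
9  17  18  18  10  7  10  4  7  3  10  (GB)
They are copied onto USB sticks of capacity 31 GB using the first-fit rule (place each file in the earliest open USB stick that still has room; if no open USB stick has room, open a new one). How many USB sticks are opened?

  9 → USB stick 1 (new)  [load 9/31]
  17 → USB stick 1  [load 26/31]
  18 → USB stick 2 (new)  [load 18/31]
  18 → USB stick 3 (new)  [load 18/31]
  10 → USB stick 2  [load 28/31]
  7 → USB stick 3  [load 25/31]
  10 → USB stick 4 (new)  [load 10/31]
  4 → USB stick 1  [load 30/31]
  7 → USB stick 4  [load 17/31]
  3 → USB stick 2  [load 31/31]
  10 → USB stick 4  [load 27/31]
4 USB sticks opened.

4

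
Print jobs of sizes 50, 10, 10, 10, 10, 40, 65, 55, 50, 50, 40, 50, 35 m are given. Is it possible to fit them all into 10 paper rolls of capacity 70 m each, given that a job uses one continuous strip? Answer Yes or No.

Yes

A valid assignment using 9 paper rolls:
  roll 1: 65 = 65
  roll 2: 55 + 10 = 65
  roll 3: 50 + 10 + 10 = 70
  roll 4: 50 + 10 = 60
  roll 5: 50 = 50
  roll 6: 50 = 50
  roll 7: 40 = 40
  roll 8: 40 = 40
  roll 9: 35 = 35
That uses only 9 ≤ 10, so 10 paper rolls are enough.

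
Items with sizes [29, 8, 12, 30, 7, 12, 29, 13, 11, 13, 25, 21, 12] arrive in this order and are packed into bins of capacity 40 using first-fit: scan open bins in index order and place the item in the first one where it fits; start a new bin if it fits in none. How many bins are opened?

7

  29 → bin 1 (new)  [load 29/40]
  8 → bin 1  [load 37/40]
  12 → bin 2 (new)  [load 12/40]
  30 → bin 3 (new)  [load 30/40]
  7 → bin 2  [load 19/40]
  12 → bin 2  [load 31/40]
  29 → bin 4 (new)  [load 29/40]
  13 → bin 5 (new)  [load 13/40]
  11 → bin 4  [load 40/40]
  13 → bin 5  [load 26/40]
  25 → bin 6 (new)  [load 25/40]
  21 → bin 7 (new)  [load 21/40]
  12 → bin 5  [load 38/40]
7 bins opened.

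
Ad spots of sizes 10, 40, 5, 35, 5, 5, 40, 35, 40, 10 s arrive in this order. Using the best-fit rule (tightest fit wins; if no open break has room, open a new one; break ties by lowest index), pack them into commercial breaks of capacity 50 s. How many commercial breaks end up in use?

  10 → break 1 (new)  [load 10/50]
  40 → break 1  [load 50/50]
  5 → break 2 (new)  [load 5/50]
  35 → break 2  [load 40/50]
  5 → break 2  [load 45/50]
  5 → break 2  [load 50/50]
  40 → break 3 (new)  [load 40/50]
  35 → break 4 (new)  [load 35/50]
  40 → break 5 (new)  [load 40/50]
  10 → break 3  [load 50/50]
5 commercial breaks opened.

5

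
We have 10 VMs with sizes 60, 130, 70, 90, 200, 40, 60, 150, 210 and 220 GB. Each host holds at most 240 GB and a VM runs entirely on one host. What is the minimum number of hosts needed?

Total = 220 + 210 + 200 + 150 + 130 + 90 + 70 + 60 + 60 + 40 = 1230 GB.
Lower bound: ⌈1230/240⌉ = 6 hosts.
A packing using 6 hosts:
  host 1: 220 = 220
  host 2: 210 = 210
  host 3: 200 + 40 = 240
  host 4: 150 + 90 = 240
  host 5: 130 + 70 = 200
  host 6: 60 + 60 = 120
This matches the lower bound, so 6 is optimal.

6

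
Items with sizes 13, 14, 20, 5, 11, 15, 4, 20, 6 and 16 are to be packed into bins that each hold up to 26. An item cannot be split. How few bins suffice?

6

Total = 20 + 20 + 16 + 15 + 14 + 13 + 11 + 6 + 5 + 4 = 124.
Lower bound: ⌈124/26⌉ = 5 bins.
A packing using 6 bins:
  bin 1: 20 + 6 = 26
  bin 2: 20 + 5 = 25
  bin 3: 16 + 4 = 20
  bin 4: 15 + 11 = 26
  bin 5: 14 = 14
  bin 6: 13 = 13
No arrangement into 5 bins stays within capacity, so 6 is optimal.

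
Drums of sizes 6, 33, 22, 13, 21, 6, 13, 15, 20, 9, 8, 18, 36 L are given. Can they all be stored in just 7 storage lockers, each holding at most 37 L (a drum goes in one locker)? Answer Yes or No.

Yes

A valid assignment using 7 storage lockers:
  locker 1: 36 = 36
  locker 2: 33 = 33
  locker 3: 22 + 15 = 37
  locker 4: 21 + 13 = 34
  locker 5: 20 + 13 = 33
  locker 6: 18 + 9 + 8 = 35
  locker 7: 6 + 6 = 12
Every load is within 37 L, so 7 storage lockers suffice.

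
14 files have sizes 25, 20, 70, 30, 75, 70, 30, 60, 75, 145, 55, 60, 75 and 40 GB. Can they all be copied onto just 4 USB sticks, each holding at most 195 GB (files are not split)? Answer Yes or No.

Total = 830 GB; ⌈830/195⌉ = 5.
At least 5 USB sticks are required, but only 4 are allowed.

No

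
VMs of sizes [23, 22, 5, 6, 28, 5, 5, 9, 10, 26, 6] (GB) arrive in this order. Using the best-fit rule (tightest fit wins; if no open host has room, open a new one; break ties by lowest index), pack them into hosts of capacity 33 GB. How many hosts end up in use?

5

  23 → host 1 (new)  [load 23/33]
  22 → host 2 (new)  [load 22/33]
  5 → host 1  [load 28/33]
  6 → host 2  [load 28/33]
  28 → host 3 (new)  [load 28/33]
  5 → host 1  [load 33/33]
  5 → host 2  [load 33/33]
  9 → host 4 (new)  [load 9/33]
  10 → host 4  [load 19/33]
  26 → host 5 (new)  [load 26/33]
  6 → host 5  [load 32/33]
5 hosts opened.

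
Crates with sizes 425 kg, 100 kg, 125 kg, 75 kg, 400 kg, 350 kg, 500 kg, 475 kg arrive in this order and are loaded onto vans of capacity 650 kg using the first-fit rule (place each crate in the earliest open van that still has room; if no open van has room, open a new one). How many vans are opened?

  425 → van 1 (new)  [load 425/650]
  100 → van 1  [load 525/650]
  125 → van 1  [load 650/650]
  75 → van 2 (new)  [load 75/650]
  400 → van 2  [load 475/650]
  350 → van 3 (new)  [load 350/650]
  500 → van 4 (new)  [load 500/650]
  475 → van 5 (new)  [load 475/650]
5 vans opened.

5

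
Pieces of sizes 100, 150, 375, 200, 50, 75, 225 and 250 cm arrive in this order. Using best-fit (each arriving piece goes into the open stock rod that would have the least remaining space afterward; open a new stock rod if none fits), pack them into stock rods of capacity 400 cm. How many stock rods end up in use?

  100 → stock rod 1 (new)  [load 100/400]
  150 → stock rod 1  [load 250/400]
  375 → stock rod 2 (new)  [load 375/400]
  200 → stock rod 3 (new)  [load 200/400]
  50 → stock rod 1  [load 300/400]
  75 → stock rod 1  [load 375/400]
  225 → stock rod 4 (new)  [load 225/400]
  250 → stock rod 5 (new)  [load 250/400]
5 stock rods opened.

5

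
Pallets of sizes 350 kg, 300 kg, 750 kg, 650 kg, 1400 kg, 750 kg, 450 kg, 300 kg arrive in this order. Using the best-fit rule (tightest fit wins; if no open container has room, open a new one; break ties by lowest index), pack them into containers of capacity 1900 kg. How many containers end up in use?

  350 → container 1 (new)  [load 350/1900]
  300 → container 1  [load 650/1900]
  750 → container 1  [load 1400/1900]
  650 → container 2 (new)  [load 650/1900]
  1400 → container 3 (new)  [load 1400/1900]
  750 → container 2  [load 1400/1900]
  450 → container 1  [load 1850/1900]
  300 → container 2  [load 1700/1900]
3 containers opened.

3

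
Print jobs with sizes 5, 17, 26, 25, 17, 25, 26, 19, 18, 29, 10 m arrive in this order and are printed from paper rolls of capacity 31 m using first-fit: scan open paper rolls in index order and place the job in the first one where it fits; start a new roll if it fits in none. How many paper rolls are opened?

9

  5 → roll 1 (new)  [load 5/31]
  17 → roll 1  [load 22/31]
  26 → roll 2 (new)  [load 26/31]
  25 → roll 3 (new)  [load 25/31]
  17 → roll 4 (new)  [load 17/31]
  25 → roll 5 (new)  [load 25/31]
  26 → roll 6 (new)  [load 26/31]
  19 → roll 7 (new)  [load 19/31]
  18 → roll 8 (new)  [load 18/31]
  29 → roll 9 (new)  [load 29/31]
  10 → roll 4  [load 27/31]
9 paper rolls opened.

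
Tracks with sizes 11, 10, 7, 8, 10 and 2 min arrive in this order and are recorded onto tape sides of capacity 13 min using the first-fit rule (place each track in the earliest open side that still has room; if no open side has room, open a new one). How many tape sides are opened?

  11 → side 1 (new)  [load 11/13]
  10 → side 2 (new)  [load 10/13]
  7 → side 3 (new)  [load 7/13]
  8 → side 4 (new)  [load 8/13]
  10 → side 5 (new)  [load 10/13]
  2 → side 1  [load 13/13]
5 tape sides opened.

5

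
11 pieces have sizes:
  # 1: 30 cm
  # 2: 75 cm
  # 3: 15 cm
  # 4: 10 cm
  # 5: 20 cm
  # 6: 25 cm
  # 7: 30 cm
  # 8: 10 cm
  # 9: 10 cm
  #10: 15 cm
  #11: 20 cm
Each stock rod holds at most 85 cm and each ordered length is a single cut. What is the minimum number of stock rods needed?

Total = 75 + 30 + 30 + 25 + 20 + 20 + 15 + 15 + 10 + 10 + 10 = 260 cm.
Lower bound: ⌈260/85⌉ = 4 stock rods.
A packing using 4 stock rods:
  stock rod 1: 75 + 10 = 85
  stock rod 2: 30 + 30 + 25 = 85
  stock rod 3: 20 + 20 + 15 + 15 + 10 = 80
  stock rod 4: 10 = 10
This matches the lower bound, so 4 is optimal.

4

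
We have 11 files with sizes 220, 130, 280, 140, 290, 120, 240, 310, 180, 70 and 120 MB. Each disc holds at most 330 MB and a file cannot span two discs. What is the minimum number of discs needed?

8

Total = 310 + 290 + 280 + 240 + 220 + 180 + 140 + 130 + 120 + 120 + 70 = 2100 MB.
Lower bound: ⌈2100/330⌉ = 7 discs.
A packing using 8 discs:
  disc 1: 310 = 310
  disc 2: 290 = 290
  disc 3: 280 = 280
  disc 4: 240 + 70 = 310
  disc 5: 220 = 220
  disc 6: 180 + 140 = 320
  disc 7: 130 + 120 = 250
  disc 8: 120 = 120
No arrangement into 7 discs stays within capacity, so 8 is optimal.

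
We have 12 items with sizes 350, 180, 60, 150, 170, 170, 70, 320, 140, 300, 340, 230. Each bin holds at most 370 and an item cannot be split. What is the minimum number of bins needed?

8

Total = 350 + 340 + 320 + 300 + 230 + 180 + 170 + 170 + 150 + 140 + 70 + 60 = 2480.
Lower bound: ⌈2480/370⌉ = 7 bins.
A packing using 8 bins:
  bin 1: 350 = 350
  bin 2: 340 = 340
  bin 3: 320 = 320
  bin 4: 300 + 70 = 370
  bin 5: 230 + 140 = 370
  bin 6: 180 + 170 = 350
  bin 7: 170 + 150 = 320
  bin 8: 60 = 60
No arrangement into 7 bins stays within capacity, so 8 is optimal.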